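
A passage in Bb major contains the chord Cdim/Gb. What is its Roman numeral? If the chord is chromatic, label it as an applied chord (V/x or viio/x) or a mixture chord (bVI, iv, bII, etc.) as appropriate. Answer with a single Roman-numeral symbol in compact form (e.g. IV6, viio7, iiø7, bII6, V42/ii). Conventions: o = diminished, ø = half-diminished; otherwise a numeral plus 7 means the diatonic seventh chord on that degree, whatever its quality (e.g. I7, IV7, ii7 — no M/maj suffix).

Stacked in thirds the chord is C-Eb-Gb: a diminished triad on C.
C is the second degree of Bb major. This is the diminished supertonic triad, borrowed from the parallel minor.
With Gb in the bass the chord is in second inversion, so the figured bass is 64.

iio64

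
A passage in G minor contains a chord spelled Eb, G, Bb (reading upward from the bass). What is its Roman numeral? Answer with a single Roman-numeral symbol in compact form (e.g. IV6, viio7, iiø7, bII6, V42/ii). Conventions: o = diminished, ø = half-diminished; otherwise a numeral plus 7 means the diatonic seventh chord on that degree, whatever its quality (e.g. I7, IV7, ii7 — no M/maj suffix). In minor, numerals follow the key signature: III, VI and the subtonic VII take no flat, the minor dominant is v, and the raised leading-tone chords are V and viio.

Stacked in thirds the chord is Eb-G-Bb: a major triad on Eb.
In G minor, Eb is the submediant; the diatonic major triad there is VI.

VI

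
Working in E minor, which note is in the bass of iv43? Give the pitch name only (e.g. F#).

iv in E minor has root A; the chord is A-C-E-G.
The figure 43 means second inversion — the fifth is in the bass.

E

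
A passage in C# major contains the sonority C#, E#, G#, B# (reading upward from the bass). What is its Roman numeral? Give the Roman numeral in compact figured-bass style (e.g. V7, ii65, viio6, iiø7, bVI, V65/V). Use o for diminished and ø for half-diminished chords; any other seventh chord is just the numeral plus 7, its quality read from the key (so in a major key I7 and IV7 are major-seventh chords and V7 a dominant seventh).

I7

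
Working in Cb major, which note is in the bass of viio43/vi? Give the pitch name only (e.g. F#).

Db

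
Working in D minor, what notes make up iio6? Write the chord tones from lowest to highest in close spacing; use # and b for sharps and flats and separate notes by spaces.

In D minor, scale degree 2 is E, and the diatonic chord built there is a diminished triad.
Stacking thirds from E gives E-G-Bb.
With the 6 figure the chord is in first inversion; from the bass G upward in close position it reads G-Bb-E.

G Bb E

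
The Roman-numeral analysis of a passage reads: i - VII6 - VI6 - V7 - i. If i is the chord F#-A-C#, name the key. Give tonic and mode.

i is given as F#-A-C# — a minor triad with root F#.
If F# is scale degree 1 and the mode makes that degree carry a minor triad, the tonic is F# and the mode is minor.

F# minor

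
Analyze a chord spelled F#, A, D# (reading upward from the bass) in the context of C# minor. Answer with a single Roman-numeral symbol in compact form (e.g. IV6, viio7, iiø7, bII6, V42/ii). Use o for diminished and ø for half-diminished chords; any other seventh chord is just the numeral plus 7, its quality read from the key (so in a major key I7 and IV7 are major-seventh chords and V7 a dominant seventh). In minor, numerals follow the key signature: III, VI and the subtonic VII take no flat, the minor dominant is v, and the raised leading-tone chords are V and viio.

iio6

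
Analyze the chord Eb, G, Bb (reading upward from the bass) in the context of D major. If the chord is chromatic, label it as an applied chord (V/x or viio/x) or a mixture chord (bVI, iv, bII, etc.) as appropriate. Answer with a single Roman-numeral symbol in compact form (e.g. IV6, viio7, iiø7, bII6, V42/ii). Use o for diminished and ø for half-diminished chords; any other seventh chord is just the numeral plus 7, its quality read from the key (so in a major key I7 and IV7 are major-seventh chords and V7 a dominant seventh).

bII

The pitches Eb-G-Bb form a major triad rooted on Eb.
Eb is the lowered second degree of D major (diatonic 2 would be E). This is the Neapolitan chord — a major triad on the lowered second degree.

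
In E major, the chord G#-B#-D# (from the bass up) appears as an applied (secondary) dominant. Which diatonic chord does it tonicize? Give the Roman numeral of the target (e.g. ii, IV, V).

The chord is a major triad on G#.
A dominant resolves down a perfect fifth: G# → C#. In E major, C# is scale degree 6, i.e. vi.

vi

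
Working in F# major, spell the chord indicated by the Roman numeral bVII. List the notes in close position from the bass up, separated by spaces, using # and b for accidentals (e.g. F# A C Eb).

bVII is a major triad on the lowered seventh degree (the subtonic), borrowed from the parallel minor. In F# major that root is E.
So the chord is E-G#-B.

E G# B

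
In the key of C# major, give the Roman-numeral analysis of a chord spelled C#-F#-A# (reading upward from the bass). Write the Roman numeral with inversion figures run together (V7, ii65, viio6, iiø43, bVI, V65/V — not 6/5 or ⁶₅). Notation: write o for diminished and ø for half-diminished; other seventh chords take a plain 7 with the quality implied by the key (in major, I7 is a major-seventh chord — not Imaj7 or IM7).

IV64

Stacked in thirds the chord is F#-A#-C#: a major triad on F#.
F# is scale degree 4 in C# major, and a major triad on that degree is written IV.
With C# in the bass the chord is in second inversion, so the figured bass is 64.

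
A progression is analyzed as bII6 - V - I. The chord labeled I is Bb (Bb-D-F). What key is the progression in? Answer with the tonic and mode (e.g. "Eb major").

Bb major

I is given as Bb-D-F — a major triad with root Bb.
If Bb is scale degree 1 and the mode makes that degree carry a major triad, the tonic is Bb and the mode is major.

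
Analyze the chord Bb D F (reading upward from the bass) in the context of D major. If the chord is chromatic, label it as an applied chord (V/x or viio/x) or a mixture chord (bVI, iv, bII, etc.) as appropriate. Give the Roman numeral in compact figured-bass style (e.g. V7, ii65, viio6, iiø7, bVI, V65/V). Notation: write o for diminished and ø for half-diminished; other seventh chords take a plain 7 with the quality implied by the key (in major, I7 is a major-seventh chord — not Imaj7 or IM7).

Stacked in thirds the chord is Bb-D-F: a major triad on Bb.
Bb is the lowered sixth degree of D major (diatonic 6 would be B). This is a major triad on the lowered sixth degree, borrowed from the parallel minor.

bVI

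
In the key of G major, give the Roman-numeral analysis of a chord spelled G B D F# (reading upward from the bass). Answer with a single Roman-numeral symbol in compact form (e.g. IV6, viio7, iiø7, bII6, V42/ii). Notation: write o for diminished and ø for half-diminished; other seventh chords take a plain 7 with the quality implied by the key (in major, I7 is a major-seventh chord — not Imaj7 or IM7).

I7

The pitches G-B-D-F# form a major seventh chord rooted on G.
G is scale degree 1 in G major, and a major seventh chord on that degree is written I7.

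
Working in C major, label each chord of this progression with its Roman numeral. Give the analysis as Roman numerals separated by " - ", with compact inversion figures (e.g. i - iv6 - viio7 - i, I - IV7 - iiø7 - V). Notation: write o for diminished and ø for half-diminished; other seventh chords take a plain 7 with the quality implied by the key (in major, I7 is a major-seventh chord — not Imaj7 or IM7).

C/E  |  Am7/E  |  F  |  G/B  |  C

I6 - vi43 - IV - V6 - I

C/E: major triad on C = scale degree 1 → I6.
Am7/E: root A is the submediant; minor seventh chord there is vi43.
F: major triad on F = scale degree 4 → IV.
G/B has root G, degree 5 in C major, so V6.
C: root C is the tonic; major triad there is I.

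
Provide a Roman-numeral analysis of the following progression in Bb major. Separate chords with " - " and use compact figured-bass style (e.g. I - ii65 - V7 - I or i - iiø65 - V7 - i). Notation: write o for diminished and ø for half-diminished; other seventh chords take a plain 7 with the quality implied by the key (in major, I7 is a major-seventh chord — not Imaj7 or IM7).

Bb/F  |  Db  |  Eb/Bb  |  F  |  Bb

I64 - bIII - IV64 - V - I

Bb/F has root Bb, degree 1 in Bb major, so I64.
Db: major triad on Db — chromatic; bIII (borrowed from the parallel minor).
Eb/Bb: root Eb is the subdominant; major triad there is IV64.
F has root F, degree 5 in Bb major, so V.
Bb: major triad on Bb = scale degree 1 → I.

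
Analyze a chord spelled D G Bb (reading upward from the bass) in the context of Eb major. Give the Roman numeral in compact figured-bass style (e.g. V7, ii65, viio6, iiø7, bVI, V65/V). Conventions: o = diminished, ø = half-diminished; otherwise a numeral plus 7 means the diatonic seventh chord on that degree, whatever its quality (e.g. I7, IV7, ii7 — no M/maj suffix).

iii64

Stacked in thirds the chord is G-Bb-D: a minor triad on G.
In Eb major, G is the mediant; the diatonic minor triad there is iii.
With D in the bass the chord is in second inversion, so the figured bass is 64.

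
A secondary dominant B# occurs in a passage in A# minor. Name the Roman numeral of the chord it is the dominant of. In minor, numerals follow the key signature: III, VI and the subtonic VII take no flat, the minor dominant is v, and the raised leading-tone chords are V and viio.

V

The chord is a major triad on B#.
A dominant resolves down a perfect fifth: B# → E#. In A# minor, E# is scale degree 5, i.e. V.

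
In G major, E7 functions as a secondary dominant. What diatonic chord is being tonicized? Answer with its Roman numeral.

ii

The chord is a dominant seventh chord on E.
A dominant resolves down a perfect fifth: E → A. In G major, A is scale degree 2, i.e. ii.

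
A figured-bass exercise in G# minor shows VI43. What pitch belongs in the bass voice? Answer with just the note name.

B

VI in G# minor has root E; the chord is E-G#-B-D#.
The figure 43 means second inversion — the fifth is in the bass.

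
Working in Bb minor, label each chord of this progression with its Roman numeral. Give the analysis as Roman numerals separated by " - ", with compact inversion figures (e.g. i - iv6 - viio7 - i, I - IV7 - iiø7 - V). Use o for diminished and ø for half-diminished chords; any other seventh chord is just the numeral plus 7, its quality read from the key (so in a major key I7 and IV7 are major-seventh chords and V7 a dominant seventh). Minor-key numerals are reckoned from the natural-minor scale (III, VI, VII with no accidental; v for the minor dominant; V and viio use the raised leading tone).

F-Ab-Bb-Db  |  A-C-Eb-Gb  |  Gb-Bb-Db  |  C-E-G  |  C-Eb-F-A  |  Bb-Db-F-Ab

F-Ab-Bb-Db has root Bb, degree 1 in Bb minor, so i43.
A-C-Eb-Gb: root A is the leading tone; fully diminished seventh chord there is viio7.
Gb-Bb-Db: root Gb is the submediant; major triad there is VI.
C-E-G: a major triad on C, the applied dominant of V → V/V.
C-Eb-F-A: dominant seventh chord on F = scale degree 5 → V43.
Bb-Db-F-Ab: minor seventh chord on Bb = scale degree 1 → i7.

i43 - viio7 - VI - V/V - V43 - i7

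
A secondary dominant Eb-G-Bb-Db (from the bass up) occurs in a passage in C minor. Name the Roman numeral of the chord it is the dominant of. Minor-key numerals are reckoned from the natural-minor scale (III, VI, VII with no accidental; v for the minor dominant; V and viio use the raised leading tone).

VI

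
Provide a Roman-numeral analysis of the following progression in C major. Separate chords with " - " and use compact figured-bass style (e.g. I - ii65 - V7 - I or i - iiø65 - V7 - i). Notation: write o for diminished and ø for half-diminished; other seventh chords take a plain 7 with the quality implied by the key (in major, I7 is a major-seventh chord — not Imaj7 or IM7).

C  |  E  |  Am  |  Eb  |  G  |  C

C: root C is the tonic; major triad there is I.
E: a major triad on E, the applied dominant of vi → V/vi.
Am: root A is the submediant; minor triad there is vi.
Eb is non-diatonic — bIII, a mixture chord from C minor.
G has root G, degree 5 in C major, so V.
C: root C is the tonic; major triad there is I.

I - V/vi - vi - bIII - V - I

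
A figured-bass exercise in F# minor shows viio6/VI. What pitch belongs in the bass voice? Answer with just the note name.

E

The applied chord viio6/VI is rooted on C#: C#-E-G.
The figure 6 means first inversion — the third is in the bass.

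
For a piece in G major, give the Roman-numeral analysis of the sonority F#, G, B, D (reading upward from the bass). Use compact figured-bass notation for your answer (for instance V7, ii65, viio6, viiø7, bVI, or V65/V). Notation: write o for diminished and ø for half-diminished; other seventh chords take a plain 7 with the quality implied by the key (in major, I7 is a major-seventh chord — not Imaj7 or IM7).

I42

The pitches G-B-D-F# form a major seventh chord rooted on G.
In G major, G is the tonic; the diatonic major seventh chord there is I7.
With F# in the bass the chord is in third inversion, so the figured bass is 42.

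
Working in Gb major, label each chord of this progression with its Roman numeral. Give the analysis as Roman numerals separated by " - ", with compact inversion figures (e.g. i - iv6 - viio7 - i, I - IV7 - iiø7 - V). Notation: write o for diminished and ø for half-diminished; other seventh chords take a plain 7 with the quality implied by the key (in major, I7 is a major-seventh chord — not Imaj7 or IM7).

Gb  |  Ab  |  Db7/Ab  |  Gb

I - V/V - V43 - I

Gb: root Gb is the tonic; major triad there is I.
Ab: a major triad on Ab, the applied dominant of V → V/V.
Db7/Ab has root Db, degree 5 in Gb major, so V43.
Gb: root Gb is the tonic; major triad there is I.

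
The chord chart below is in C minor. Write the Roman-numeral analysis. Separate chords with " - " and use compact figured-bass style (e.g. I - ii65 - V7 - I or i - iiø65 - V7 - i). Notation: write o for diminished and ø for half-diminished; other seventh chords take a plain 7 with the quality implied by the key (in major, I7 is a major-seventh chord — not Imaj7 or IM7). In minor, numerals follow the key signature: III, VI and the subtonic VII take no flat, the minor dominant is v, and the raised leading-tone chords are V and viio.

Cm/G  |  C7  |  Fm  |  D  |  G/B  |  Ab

i64 - V7/iv - iv - V/V - V6 - VI

Cm/G has root C, degree 1 in C minor, so i64.
C7 is the secondary dominant of iv (dominant seventh chord on C): V7/iv.
Fm: root F is the subdominant; minor triad there is iv.
D: chromatic; D is V of V, so V/V.
G/B has root G, degree 5 in C minor, so V6.
Ab: major triad on Ab = scale degree 6 → VI.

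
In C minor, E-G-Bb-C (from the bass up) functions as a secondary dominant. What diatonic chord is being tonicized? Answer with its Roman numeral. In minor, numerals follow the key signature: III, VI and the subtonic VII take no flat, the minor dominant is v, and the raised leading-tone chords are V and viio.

The chord is a dominant seventh chord on C.
A dominant resolves down a perfect fifth: C → F. In C minor, F is scale degree 4, i.e. iv.

iv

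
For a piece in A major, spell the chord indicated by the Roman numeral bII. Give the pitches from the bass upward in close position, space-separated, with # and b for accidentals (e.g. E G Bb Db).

Bb D F

Scale degree 2 in A major is B; lowering it a half step gives Bb. bII is the Neapolitan chord — a major triad on the lowered second degree.
So the chord is Bb-D-F, a major triad.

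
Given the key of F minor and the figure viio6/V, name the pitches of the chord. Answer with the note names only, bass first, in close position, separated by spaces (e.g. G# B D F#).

D F B

viio6/V is a secondary leading-tone chord. The target V is C in F minor; the applied chord is rooted a semitone below, on B.
Building a diminished triad on B gives B-D-F.
With the 6 figure the chord is in first inversion; from the bass D upward in close position it reads D-F-B.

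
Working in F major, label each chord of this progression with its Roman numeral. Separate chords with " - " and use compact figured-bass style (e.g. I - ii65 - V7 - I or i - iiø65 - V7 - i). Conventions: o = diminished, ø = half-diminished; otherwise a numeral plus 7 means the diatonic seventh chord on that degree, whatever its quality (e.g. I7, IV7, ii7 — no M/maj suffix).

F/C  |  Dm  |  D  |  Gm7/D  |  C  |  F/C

I64 - vi - V/ii - ii43 - V - I64

F/C has root F, degree 1 in F major, so I64.
Dm has root D, degree 6 in F major, so vi.
D: chromatic; D is V of ii, so V/ii.
Gm7/D: root G is the supertonic; minor seventh chord there is ii43.
C has root C, degree 5 in F major, so V.
F/C: major triad on F = scale degree 1 → I64.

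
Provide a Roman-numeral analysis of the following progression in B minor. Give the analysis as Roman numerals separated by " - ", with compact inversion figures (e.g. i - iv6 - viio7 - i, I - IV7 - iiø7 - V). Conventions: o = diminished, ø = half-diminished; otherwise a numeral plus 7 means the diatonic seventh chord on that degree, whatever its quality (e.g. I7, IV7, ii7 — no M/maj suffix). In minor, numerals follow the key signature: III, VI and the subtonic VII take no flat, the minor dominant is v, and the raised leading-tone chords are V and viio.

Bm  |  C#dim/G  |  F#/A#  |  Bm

i - iio64 - V6 - i

Bm: minor triad on B = scale degree 1 → i.
C#dim/G has root C#, degree 2 in B minor, so iio64.
F#/A# has root F#, degree 5 in B minor, so V6.
Bm: root B is the tonic; minor triad there is i.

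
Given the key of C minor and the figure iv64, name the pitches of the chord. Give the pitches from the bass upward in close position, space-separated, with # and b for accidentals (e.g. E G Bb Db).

The numeral's case and figure indicate a minor triad. In C minor its root, the subdominant, is F.
That chord is spelled F-Ab-C.
The figured bass 64 indicates second inversion, placing the fifth (C) in the bass: C-F-Ab.

C F Ab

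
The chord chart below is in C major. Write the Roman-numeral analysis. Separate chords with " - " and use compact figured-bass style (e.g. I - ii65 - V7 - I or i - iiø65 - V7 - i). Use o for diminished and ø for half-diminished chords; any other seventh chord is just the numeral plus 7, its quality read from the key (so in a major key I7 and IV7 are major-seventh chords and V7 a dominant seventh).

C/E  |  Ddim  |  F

I6 - iio - IV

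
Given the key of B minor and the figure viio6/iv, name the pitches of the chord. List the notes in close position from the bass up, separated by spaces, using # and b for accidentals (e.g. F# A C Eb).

F# A D#

viio6/iv is a secondary leading-tone chord. The target iv is E in B minor; the applied chord is rooted a semitone below, on D#.
Building a diminished triad on D# gives D#-F#-A.
The figured bass 6 indicates first inversion, placing the third (F#) in the bass: F#-A-D#.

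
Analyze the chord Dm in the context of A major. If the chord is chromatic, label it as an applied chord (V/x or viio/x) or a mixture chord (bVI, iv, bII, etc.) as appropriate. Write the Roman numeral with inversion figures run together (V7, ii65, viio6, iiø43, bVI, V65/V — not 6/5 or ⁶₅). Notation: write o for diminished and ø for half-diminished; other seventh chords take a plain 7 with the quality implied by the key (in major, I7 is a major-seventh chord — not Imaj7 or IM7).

iv

Stacked in thirds the chord is D-F-A: a minor triad on D.
D is the fourth degree of A major. This is the minor subdominant, borrowed from the parallel minor.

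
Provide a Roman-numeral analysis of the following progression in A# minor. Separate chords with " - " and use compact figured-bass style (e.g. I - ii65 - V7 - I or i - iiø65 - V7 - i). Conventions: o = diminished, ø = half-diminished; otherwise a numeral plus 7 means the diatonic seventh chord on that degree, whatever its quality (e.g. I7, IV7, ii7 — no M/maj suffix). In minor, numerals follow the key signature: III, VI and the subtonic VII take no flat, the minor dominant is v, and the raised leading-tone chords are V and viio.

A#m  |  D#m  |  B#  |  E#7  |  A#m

A#m has root A#, degree 1 in A# minor, so i.
D#m has root D#, degree 4 in A# minor, so iv.
B#: chromatic; B# is V of V, so V/V.
E#7: root E# is the dominant; dominant seventh chord there is V7.
A#m has root A#, degree 1 in A# minor, so i.

i - iv - V/V - V7 - i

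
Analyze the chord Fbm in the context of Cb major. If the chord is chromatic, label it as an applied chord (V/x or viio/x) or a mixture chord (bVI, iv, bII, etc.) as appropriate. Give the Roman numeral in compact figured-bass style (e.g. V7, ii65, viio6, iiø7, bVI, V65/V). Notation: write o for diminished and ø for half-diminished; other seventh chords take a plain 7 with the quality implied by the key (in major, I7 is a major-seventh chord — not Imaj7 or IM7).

The pitches Fb-Abb-Cb form a minor triad rooted on Fb.
Fb is the fourth degree of Cb major. This is the minor subdominant, borrowed from the parallel minor.

iv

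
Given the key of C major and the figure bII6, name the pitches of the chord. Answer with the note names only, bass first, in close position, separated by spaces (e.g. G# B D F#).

F Ab Db

Scale degree 2 in C major is D; lowering it a half step gives Db. bII6 is the Neapolitan sixth — a major triad on the lowered second degree, here in its customary first inversion.
So the chord is Db-F-Ab.
With the 6 figure the chord is in first inversion; from the bass F upward in close position it reads F-Ab-Db.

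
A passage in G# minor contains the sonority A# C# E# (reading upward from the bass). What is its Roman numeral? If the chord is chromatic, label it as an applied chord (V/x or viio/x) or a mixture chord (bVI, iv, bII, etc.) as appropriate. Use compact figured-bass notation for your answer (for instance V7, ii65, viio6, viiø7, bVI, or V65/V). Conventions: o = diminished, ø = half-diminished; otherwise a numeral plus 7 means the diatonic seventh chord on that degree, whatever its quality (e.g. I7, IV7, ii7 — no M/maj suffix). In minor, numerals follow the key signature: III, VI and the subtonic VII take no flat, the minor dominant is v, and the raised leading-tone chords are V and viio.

Stacked in thirds the chord is A#-C#-E#: a minor triad on A#.
A# is the second degree of G# minor. This is the minor supertonic, borrowed from the parallel major (the Dorian ii).

ii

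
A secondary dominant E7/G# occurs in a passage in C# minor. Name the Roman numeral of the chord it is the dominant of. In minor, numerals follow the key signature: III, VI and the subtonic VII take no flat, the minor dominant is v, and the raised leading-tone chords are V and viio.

The chord is a dominant seventh chord on E.
A dominant resolves down a perfect fifth: E → A. In C# minor, A is scale degree 6, i.e. VI.

VI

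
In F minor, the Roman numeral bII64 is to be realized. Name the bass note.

bII in F minor has root Gb; the chord is Gb-Bb-Db.
The figure 64 means second inversion — the fifth is in the bass.

Db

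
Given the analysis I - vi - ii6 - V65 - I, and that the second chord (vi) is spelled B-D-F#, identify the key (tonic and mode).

D major

The anchor chord is a minor triad on B, labeled vi.
Counting down 5 scale steps from B places the tonic on D; a minor triad on degree 6 is diatonic only in major.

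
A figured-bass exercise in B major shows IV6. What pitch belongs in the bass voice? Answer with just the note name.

G#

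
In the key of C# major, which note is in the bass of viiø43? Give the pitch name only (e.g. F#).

F#

viiø in C# major has root B#; the chord is B#-D#-F#-A#.
The figure 43 means second inversion — the fifth is in the bass.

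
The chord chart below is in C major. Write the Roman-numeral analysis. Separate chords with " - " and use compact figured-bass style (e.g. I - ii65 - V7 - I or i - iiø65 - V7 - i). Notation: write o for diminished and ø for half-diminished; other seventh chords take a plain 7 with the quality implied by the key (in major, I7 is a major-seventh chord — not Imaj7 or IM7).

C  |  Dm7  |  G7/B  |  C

I - ii7 - V65 - I

C: root C is the tonic; major triad there is I.
Dm7: root D is the supertonic; minor seventh chord there is ii7.
G7/B: dominant seventh chord on G = scale degree 5 → V65.
C: root C is the tonic; major triad there is I.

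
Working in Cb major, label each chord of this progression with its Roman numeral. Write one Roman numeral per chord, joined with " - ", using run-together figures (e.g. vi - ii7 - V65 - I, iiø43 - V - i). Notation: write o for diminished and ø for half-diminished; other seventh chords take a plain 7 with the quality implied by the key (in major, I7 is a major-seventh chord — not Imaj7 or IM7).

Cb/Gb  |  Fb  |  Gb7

I64 - IV - V7

Cb/Gb: root Cb is the tonic; major triad there is I64.
Fb: major triad on Fb = scale degree 4 → IV.
Gb7 has root Gb, degree 5 in Cb major, so V7.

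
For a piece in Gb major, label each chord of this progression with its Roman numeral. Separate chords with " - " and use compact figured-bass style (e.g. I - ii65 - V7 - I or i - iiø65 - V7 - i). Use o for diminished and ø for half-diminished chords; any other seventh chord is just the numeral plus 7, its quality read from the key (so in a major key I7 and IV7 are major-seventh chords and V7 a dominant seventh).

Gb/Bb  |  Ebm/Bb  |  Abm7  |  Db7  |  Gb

I6 - vi64 - ii7 - V7 - I

Gb/Bb: root Gb is the tonic; major triad there is I6.
Ebm/Bb has root Eb, degree 6 in Gb major, so vi64.
Abm7: minor seventh chord on Ab = scale degree 2 → ii7.
Db7: dominant seventh chord on Db = scale degree 5 → V7.
Gb: major triad on Gb = scale degree 1 → I.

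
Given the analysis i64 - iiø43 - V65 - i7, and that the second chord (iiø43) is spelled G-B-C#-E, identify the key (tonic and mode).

The anchor chord is a half-diminished seventh chord on C#, labeled iiø43.
iiø43 on C# implies C# is the supertonic; that puts the tonic at B, and the lowercase numeral fits minor mode.

B minor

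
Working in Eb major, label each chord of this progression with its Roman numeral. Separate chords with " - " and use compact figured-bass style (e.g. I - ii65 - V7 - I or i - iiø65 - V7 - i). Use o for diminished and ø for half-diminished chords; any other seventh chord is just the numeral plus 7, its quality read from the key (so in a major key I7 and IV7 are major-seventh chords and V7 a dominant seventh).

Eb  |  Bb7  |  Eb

Eb: major triad on Eb = scale degree 1 → I.
Bb7 has root Bb, degree 5 in Eb major, so V7.
Eb: major triad on Eb = scale degree 1 → I.

I - V7 - I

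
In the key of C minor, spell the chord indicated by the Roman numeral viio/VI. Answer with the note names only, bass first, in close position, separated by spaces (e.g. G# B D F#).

G Bb Db

viio/VI is a secondary leading-tone chord. The target VI is Ab in C minor; the applied chord is rooted a semitone below, on G.
Building a diminished triad on G gives G-Bb-Db.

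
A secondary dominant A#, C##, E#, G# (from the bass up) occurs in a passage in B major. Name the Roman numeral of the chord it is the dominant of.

The chord is a dominant seventh chord on A#.
A dominant resolves down a perfect fifth: A# → D#. In B major, D# is scale degree 3, i.e. iii.

iii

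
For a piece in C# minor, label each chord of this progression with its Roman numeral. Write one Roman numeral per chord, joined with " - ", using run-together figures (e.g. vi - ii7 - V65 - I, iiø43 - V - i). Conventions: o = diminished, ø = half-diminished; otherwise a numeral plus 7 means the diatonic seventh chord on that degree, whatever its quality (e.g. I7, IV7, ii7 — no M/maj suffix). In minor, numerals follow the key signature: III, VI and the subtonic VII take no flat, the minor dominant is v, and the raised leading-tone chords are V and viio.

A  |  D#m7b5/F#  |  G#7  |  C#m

A: root A is the submediant; major triad there is VI.
D#m7b5/F#: root D# is the supertonic; half-diminished seventh chord there is iiø65.
G#7: root G# is the dominant; dominant seventh chord there is V7.
C#m: root C# is the tonic; minor triad there is i.

VI - iiø65 - V7 - i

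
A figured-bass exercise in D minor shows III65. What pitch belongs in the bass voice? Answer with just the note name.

A

III in D minor has root F; the chord is F-A-C-E.
The figure 65 means first inversion — the third is in the bass.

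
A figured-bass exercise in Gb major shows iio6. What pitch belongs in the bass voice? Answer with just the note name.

iio in Gb major has root Ab; the chord is Ab-Cb-Ebb.
The figure 6 means first inversion — the third is in the bass.

Cb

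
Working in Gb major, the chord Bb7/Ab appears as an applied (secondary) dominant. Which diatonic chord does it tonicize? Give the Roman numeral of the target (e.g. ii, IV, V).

vi

The chord is a dominant seventh chord on Bb.
A dominant resolves down a perfect fifth: Bb → Eb. In Gb major, Eb is scale degree 6, i.e. vi.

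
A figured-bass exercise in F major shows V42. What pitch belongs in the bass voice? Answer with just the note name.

Bb

V in F major has root C; the chord is C-E-G-Bb.
The figure 42 means third inversion — the seventh is in the bass.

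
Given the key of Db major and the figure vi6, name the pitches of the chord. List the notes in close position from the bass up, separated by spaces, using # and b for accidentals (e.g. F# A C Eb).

Db F Bb

The numeral's case and figure indicate a minor triad. In Db major its root, the sixth degree, is Bb.
Stacking thirds from Bb gives Bb-Db-F.
The figured bass 6 indicates first inversion, placing the third (Db) in the bass: Db-F-Bb.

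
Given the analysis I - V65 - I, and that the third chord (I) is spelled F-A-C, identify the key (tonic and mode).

The anchor chord is a major triad on F, labeled I.
If F is scale degree 1 and the mode makes that degree carry a major triad, the tonic is F and the mode is major.

F major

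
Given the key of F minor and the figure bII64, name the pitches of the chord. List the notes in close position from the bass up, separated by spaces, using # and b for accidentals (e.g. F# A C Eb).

Db Gb Bb

Scale degree 2 in F minor is G; lowering it a half step gives Gb. bII64 is the Neapolitan chord — a major triad on the lowered second degree.
So the chord is Gb-Bb-Db, a major triad.
The figured bass 64 indicates second inversion, placing the fifth (Db) in the bass: Db-Gb-Bb.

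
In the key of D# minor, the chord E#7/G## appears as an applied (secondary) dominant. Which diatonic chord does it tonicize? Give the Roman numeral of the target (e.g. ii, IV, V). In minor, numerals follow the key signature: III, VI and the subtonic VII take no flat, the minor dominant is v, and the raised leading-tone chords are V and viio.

V

The chord is a dominant seventh chord on E#.
A dominant resolves down a perfect fifth: E# → A#. In D# minor, A# is scale degree 5, i.e. V.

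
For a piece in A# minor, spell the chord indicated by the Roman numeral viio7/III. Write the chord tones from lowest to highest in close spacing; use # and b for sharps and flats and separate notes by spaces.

B# D# F# A

The slash marks an applied leading-tone chord: viio of III. In A# minor, III is C#, so the leading tone to it is B#, a half step below.
Building a fully diminished seventh chord on B# gives B#-D#-F#-A.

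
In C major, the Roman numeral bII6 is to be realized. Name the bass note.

bII in C major has root Db; the chord is Db-F-Ab.
The figure 6 means first inversion — the third is in the bass.

F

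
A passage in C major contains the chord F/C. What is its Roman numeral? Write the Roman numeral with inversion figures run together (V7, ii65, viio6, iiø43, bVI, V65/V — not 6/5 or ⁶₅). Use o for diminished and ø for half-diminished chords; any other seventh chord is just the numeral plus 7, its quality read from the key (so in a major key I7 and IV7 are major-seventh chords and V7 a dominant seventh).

The pitches F-A-C form a major triad rooted on F.
In C major, F is the subdominant; the diatonic major triad there is IV.
With C in the bass the chord is in second inversion, so the figured bass is 64.

IV64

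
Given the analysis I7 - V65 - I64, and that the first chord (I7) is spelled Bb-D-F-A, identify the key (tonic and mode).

The anchor chord is a major seventh chord on Bb, labeled I7.
If Bb is scale degree 1 and the mode makes that degree carry a major seventh chord, the tonic is Bb and the mode is major.

Bb major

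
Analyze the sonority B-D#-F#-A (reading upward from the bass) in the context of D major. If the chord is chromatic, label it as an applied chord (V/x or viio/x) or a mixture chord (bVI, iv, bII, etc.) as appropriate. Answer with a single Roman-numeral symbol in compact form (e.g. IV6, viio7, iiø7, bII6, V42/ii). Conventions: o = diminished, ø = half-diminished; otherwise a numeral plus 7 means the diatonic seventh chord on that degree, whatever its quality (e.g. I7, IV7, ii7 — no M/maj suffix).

Stacked in thirds the chord is B-D#-F#-A: a dominant seventh chord on B.
B is not a diatonic chord root with this quality in D major, but it lies a perfect fifth above E (ii), so the chord functions as an applied dominant of ii.

V7/ii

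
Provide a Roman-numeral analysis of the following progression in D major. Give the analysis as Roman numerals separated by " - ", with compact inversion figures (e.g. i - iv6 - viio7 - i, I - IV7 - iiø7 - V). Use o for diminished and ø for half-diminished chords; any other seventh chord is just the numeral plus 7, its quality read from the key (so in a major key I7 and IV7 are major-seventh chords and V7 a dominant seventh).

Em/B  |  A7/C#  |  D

ii64 - V65 - I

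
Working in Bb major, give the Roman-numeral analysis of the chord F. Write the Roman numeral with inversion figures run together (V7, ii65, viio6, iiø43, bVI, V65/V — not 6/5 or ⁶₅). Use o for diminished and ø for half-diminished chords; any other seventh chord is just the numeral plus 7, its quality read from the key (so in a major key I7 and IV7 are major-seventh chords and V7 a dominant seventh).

V

Stacked in thirds the chord is F-A-C: a major triad on F.
F is scale degree 5 in Bb major, and a major triad on that degree is written V.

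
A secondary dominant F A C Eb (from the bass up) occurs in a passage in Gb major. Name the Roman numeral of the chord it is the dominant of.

The chord is a dominant seventh chord on F.
A dominant resolves down a perfect fifth: F → Bb. In Gb major, Bb is scale degree 3, i.e. iii.

iii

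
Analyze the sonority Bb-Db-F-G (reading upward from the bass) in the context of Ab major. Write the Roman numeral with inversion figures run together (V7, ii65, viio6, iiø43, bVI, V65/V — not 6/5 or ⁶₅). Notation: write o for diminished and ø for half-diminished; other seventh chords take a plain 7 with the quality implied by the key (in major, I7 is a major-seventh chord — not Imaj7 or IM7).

viiø65

The pitches G-Bb-Db-F form a half-diminished seventh chord rooted on G.
G is scale degree 7 in Ab major, and a half-diminished seventh chord on that degree is written viiø7.
With Bb in the bass the chord is in first inversion, so the figured bass is 65.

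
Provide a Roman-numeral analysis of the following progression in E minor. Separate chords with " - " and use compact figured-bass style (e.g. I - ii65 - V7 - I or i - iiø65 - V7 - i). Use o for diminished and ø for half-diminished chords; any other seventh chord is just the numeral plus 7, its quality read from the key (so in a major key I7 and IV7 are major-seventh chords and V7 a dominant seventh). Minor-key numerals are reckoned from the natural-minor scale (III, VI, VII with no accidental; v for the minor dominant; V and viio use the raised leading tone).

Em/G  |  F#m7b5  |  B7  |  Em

i6 - iiø7 - V7 - i

Em/G: root E is the tonic; minor triad there is i6.
F#m7b5: root F# is the supertonic; half-diminished seventh chord there is iiø7.
B7: dominant seventh chord on B = scale degree 5 → V7.
Em has root E, degree 1 in E minor, so i.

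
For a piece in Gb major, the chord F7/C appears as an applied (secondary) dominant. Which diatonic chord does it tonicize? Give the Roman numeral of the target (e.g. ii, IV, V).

The chord is a dominant seventh chord on F.
A dominant resolves down a perfect fifth: F → Bb. In Gb major, Bb is scale degree 3, i.e. iii.

iii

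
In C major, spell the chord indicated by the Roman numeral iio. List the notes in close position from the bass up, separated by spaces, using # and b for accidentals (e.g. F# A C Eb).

Scale degree 2 in C major is D; here the chord built on it is altered to a diminished triad. iio is the diminished supertonic triad, borrowed from the parallel minor.
So the chord is D-F-Ab, a diminished triad.

D F Ab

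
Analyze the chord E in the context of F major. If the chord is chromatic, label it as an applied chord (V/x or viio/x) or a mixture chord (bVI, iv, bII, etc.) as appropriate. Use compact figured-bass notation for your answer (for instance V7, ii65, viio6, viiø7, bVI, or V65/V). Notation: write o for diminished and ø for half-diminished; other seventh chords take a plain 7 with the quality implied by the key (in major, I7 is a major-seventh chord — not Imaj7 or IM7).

V/iii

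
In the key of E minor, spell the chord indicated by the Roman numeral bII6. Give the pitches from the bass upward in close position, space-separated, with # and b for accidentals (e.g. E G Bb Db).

A C F

bII6 is the Neapolitan sixth — a major triad on the lowered second degree, here in its customary first inversion. In E minor that root is F.
So the chord is F-A-C.
The figured bass 6 indicates first inversion, placing the third (A) in the bass: A-C-F.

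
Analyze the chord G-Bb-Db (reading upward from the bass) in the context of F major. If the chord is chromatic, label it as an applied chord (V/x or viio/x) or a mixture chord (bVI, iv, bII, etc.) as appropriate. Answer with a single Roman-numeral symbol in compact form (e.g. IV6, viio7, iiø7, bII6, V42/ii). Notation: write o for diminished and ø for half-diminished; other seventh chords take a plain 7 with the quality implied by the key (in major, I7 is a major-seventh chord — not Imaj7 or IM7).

iio

The pitches G-Bb-Db form a diminished triad rooted on G.
G is the second degree of F major. This is the diminished supertonic triad, borrowed from the parallel minor.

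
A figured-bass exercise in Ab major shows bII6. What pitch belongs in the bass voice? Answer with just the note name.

Db

bII in Ab major has root Bbb; the chord is Bbb-Db-Fb.
The figure 6 means first inversion — the third is in the bass.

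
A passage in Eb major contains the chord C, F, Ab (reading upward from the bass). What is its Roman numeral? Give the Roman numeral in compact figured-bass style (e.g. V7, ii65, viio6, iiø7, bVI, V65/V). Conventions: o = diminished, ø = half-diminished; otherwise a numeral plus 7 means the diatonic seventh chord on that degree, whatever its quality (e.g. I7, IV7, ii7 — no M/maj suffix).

The pitches F-Ab-C form a minor triad rooted on F.
F is scale degree 2 in Eb major, and a minor triad on that degree is written ii.
With C in the bass the chord is in second inversion, so the figured bass is 64.

ii64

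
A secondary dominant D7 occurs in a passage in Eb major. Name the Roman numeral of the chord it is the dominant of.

iii

The chord is a dominant seventh chord on D.
A dominant resolves down a perfect fifth: D → G. In Eb major, G is scale degree 3, i.e. iii.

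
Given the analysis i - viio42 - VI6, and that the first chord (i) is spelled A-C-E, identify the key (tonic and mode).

i is given as A-C-E — a minor triad with root A.
If A is scale degree 1 and the mode makes that degree carry a minor triad, the tonic is A and the mode is minor.

A minor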